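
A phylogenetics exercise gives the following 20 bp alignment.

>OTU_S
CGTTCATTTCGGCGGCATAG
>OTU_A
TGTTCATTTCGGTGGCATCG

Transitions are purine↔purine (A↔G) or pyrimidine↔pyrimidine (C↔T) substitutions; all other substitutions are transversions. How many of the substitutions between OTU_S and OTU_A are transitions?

2

Mismatches occur at site 1 (C↔T, transition), site 13 (C↔T, transition), site 19 (A↔C, transversion).
Of the 3 differences, 2 transitions and 1 transversion, so the answer is 2.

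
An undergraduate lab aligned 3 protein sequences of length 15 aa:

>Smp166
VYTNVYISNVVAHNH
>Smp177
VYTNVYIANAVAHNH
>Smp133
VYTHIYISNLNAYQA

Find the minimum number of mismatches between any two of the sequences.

Pairwise Hamming distances:
  Smp166 vs Smp177: 2
  Smp166 vs Smp133: 7
  Smp177 vs Smp133: 8
The smallest is 2, between Smp166 and Smp177.

2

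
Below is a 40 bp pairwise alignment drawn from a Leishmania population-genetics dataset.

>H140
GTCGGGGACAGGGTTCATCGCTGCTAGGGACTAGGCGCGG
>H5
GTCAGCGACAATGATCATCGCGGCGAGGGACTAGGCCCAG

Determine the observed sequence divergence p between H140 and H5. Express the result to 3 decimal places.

0.225

Mismatches occur at site 4 (G→A), site 6 (G→C), site 11 (G→A), site 12 (G→T), site 14 (T→A), site 22 (T→G), site 25 (T→G), site 37 (G→C), site 39 (G→A).
There are 9 differences over 40 sites, so p = 9/40 = 0.225.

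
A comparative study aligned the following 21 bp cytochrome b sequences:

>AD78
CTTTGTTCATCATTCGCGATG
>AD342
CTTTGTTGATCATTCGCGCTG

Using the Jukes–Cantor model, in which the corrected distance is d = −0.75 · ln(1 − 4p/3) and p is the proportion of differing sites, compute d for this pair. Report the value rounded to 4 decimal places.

Differing sites — 8:C/G; 19:A/C.
p = 2/21 = 0.095238.
d = −0.75 · ln(1 − (4/3)·0.095238) = −0.75 · ln(0.873016) = −0.75 · (-0.135801) = 0.1019.

0.1019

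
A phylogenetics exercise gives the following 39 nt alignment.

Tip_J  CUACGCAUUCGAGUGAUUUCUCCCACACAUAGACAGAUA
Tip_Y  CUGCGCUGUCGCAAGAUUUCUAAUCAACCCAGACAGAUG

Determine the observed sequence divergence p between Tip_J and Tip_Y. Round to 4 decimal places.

0.3590

The sequences differ at positions 3 (A/G), 7 (A/U), 8 (U/G), 12 (A/C), 13 (G/A), 14 (U/A), 22 (C/A), 23 (C/A), 24 (C/U), 25 (A/C), 26 (C/A), 29 (A/C), 30 (U/C), 39 (A/G).
There are 14 differences over 39 sites, so p = 14/39 = 0.3590.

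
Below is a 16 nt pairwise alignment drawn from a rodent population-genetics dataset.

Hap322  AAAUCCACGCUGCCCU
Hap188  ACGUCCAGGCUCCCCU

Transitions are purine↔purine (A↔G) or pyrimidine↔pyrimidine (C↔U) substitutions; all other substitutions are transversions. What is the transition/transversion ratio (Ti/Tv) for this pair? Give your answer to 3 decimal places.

0.333

Differing sites — 2:A/C (Tv); 3:A/G (Ti); 8:C/G (Tv); 12:G/C (Tv).
Of the 4 differences, 1 transition and 3 transversions, so Ti/Tv = 1/3 = 0.333.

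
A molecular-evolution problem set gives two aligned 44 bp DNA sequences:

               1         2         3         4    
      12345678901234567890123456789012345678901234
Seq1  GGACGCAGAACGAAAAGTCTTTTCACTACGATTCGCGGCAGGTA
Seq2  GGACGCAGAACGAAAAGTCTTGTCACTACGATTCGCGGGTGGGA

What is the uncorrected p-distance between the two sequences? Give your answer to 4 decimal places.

Mismatches occur at site 22 (T↔G), site 39 (C↔G), site 40 (A↔T), site 43 (T↔G).
There are 4 differences over 44 sites, so p = 4/44 = 0.0909.

0.0909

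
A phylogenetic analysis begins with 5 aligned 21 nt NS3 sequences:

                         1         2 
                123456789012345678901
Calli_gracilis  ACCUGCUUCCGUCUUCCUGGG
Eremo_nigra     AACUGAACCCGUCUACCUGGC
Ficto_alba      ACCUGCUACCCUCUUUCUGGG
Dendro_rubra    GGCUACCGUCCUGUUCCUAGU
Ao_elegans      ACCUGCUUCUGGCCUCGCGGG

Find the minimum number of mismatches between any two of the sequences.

Pairwise Hamming distances:
  Calli_gracilis vs Eremo_nigra: 6
  Calli_gracilis vs Ficto_alba: 3
  Calli_gracilis vs Dendro_rubra: 10
  Calli_gracilis vs Ao_elegans: 5
  Eremo_nigra vs Ficto_alba: 8
  Eremo_nigra vs Dendro_rubra: 12
  Eremo_nigra vs Ao_elegans: 11
  Ficto_alba vs Dendro_rubra: 10
  Ficto_alba vs Ao_elegans: 8
  Dendro_rubra vs Ao_elegans: 15
The smallest is 3, between Calli_gracilis and Ficto_alba.

3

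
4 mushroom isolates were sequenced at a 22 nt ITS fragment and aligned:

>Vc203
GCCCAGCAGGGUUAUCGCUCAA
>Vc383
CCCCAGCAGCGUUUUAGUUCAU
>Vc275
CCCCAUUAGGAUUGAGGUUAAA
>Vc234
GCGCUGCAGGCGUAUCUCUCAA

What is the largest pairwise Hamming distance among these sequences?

13

Pairwise Hamming distances:
  Vc203 vs Vc383: 6
  Vc203 vs Vc275: 9
  Vc203 vs Vc234: 5
  Vc383 vs Vc275: 9
  Vc383 vs Vc234: 11
  Vc275 vs Vc234: 13
The largest is 13, between Vc275 and Vc234.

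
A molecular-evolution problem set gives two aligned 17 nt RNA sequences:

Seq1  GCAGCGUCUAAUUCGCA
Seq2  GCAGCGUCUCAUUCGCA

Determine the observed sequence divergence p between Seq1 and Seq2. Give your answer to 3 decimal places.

The sequences differ at position 10 (A/C).
There are 1 differences over 17 sites, so p = 1/17 = 0.059.

0.059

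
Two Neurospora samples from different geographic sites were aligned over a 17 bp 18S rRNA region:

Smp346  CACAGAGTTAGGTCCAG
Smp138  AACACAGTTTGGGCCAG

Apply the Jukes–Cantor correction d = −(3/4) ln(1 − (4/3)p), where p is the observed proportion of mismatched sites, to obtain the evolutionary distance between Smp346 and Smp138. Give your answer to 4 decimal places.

Differing sites — 1:C/A; 5:G/C; 10:A/T; 13:T/G.
p = 4/17 = 0.235294.
d = −0.75 · ln(1 − (4/3)·0.235294) = −0.75 · ln(0.686275) = −0.75 · (-0.376477) = 0.2824.

0.2824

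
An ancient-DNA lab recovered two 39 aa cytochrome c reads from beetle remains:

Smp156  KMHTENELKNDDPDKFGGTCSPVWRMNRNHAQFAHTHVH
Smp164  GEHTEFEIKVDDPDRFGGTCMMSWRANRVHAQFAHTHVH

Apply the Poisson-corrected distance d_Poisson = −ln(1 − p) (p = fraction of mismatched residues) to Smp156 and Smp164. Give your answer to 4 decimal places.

0.3314

Mismatches occur at site 1 (K↔G), site 2 (M↔E), site 6 (N↔F), site 8 (L↔I), site 10 (N↔V), site 15 (K↔R), site 21 (S↔M), site 22 (P↔M), site 23 (V↔S), site 26 (M↔A), site 29 (N↔V).
p = 11/39 = 0.282051.
d = −ln(1 − 0.282051) = −ln(0.717949) = 0.3314.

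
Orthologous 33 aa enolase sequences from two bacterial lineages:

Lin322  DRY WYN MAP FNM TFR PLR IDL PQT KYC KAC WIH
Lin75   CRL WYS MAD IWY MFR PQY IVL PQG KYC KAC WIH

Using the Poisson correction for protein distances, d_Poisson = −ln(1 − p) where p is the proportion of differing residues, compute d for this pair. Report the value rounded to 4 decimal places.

0.4520

Mismatches occur at site 1 (D→C), site 3 (Y→L), site 6 (N→S), site 9 (P→D), site 10 (F→I), site 11 (N→W), site 12 (M→Y), site 13 (T→M), site 17 (L→Q), site 18 (R→Y), site 20 (D→V), site 24 (T→G).
p = 12/33 = 0.363636.
d = −ln(1 − 0.363636) = −ln(0.636364) = 0.4520.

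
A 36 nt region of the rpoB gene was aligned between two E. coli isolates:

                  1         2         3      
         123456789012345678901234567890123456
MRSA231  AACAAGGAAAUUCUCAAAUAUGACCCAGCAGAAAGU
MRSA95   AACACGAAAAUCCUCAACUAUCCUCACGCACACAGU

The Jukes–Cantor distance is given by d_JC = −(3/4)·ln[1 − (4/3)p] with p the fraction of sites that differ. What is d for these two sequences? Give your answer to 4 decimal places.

0.3924

The sequences differ at positions 5 (A/C), 7 (G/A), 12 (U/C), 18 (A/C), 22 (G/C), 23 (A/C), 24 (C/U), 26 (C/A), 27 (A/C), 31 (G/C), 33 (A/C).
p = 11/36 = 0.305556.
d = −0.75 · ln(1 − (4/3)·0.305556) = −0.75 · ln(0.592592) = −0.75 · (-0.523249) = 0.3924.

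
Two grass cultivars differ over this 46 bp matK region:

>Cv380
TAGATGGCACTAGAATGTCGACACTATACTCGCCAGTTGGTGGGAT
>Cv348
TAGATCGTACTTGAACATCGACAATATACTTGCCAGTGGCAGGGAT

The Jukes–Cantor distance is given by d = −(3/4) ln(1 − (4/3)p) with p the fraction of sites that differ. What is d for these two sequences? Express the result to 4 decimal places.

0.2567

Differing sites — 6:G/C; 8:C/T; 12:A/T; 16:T/C; 17:G/A; 24:C/A; 31:C/T; 38:T/G; 40:G/C; 41:T/A.
p = 10/46 = 0.217391.
d = −0.75 · ln(1 − (4/3)·0.217391) = −0.75 · ln(0.710145) = −0.75 · (-0.342286) = 0.2567.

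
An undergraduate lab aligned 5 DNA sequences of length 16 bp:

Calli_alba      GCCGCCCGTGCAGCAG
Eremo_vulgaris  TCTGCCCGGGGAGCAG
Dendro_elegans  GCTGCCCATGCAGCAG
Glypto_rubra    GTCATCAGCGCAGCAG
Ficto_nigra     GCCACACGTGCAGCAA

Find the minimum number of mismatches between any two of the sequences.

2

Pairwise Hamming distances:
  Calli_alba vs Eremo_vulgaris: 4
  Calli_alba vs Dendro_elegans: 2
  Calli_alba vs Glypto_rubra: 5
  Calli_alba vs Ficto_nigra: 3
  Eremo_vulgaris vs Dendro_elegans: 4
  Eremo_vulgaris vs Glypto_rubra: 8
  Eremo_vulgaris vs Ficto_nigra: 7
  Dendro_elegans vs Glypto_rubra: 7
  Dendro_elegans vs Ficto_nigra: 5
  Glypto_rubra vs Ficto_nigra: 6
The smallest is 2, between Calli_alba and Dendro_elegans.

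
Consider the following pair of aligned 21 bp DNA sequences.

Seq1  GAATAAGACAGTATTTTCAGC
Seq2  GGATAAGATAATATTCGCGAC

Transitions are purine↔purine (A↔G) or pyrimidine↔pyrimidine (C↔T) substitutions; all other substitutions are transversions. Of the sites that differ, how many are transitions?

6

The sequences differ at positions 2 (A/G, transition), 9 (C/T, transition), 11 (G/A, transition), 16 (T/C, transition), 17 (T/G, transversion), 19 (A/G, transition), 20 (G/A, transition).
Of the 7 differences, 6 transitions and 1 transversion, so the answer is 6.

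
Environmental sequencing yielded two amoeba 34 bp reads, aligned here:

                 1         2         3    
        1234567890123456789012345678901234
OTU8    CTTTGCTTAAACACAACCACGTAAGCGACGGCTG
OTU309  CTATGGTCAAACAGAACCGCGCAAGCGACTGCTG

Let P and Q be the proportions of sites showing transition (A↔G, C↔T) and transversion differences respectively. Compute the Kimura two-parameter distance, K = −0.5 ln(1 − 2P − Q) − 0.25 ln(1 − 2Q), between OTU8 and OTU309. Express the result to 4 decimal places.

0.2412

Differing sites — 3:T/A (Tv); 6:C/G (Tv); 8:T/C (Ti); 14:C/G (Tv); 19:A/G (Ti); 22:T/C (Ti); 30:G/T (Tv).
Of the 7 differences, 3 transitions and 4 transversions over 34 sites: P = 3/34 = 0.088235, Q = 4/34 = 0.117647.
d = −0.5·ln(0.705883) − 0.25·ln(0.764706) = −0.5·(-0.348306) − 0.25·(-0.268264) = 0.2412.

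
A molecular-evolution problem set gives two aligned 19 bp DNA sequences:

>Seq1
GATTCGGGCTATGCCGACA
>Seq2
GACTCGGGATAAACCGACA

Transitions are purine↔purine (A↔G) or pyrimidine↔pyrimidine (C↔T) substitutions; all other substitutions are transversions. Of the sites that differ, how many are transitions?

The sequences differ at positions 3 (T/C, transition), 9 (C/A, transversion), 12 (T/A, transversion), 13 (G/A, transition).
Of the 4 differences, 2 transitions and 2 transversions, so the answer is 2.

2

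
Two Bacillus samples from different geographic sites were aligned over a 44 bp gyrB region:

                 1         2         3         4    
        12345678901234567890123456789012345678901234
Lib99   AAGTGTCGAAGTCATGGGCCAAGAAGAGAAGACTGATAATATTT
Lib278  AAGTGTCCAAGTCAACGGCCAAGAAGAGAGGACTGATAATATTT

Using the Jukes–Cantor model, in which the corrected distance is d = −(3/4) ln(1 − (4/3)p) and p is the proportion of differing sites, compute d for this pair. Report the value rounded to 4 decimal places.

0.0969

Mismatches occur at site 8 (G→C), site 15 (T→A), site 16 (G→C), site 30 (A→G).
p = 4/44 = 0.090909.
d = −0.75 · ln(1 − (4/3)·0.090909) = −0.75 · ln(0.878788) = −0.75 · (-0.129212) = 0.0969.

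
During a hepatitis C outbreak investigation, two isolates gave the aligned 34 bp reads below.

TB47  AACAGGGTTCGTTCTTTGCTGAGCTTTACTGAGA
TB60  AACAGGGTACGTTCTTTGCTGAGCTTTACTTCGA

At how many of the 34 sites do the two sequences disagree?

Differing sites — 9:T/A; 31:G/T; 32:A/C.
That gives 3 mismatches out of 34 aligned sites, so the Hamming distance is 3.

3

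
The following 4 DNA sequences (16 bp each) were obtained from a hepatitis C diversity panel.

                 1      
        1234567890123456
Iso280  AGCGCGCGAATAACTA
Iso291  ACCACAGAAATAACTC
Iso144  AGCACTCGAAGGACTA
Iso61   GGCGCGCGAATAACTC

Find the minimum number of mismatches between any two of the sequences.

Pairwise Hamming distances:
  Iso280 vs Iso291: 6
  Iso280 vs Iso144: 4
  Iso280 vs Iso61: 2
  Iso291 vs Iso144: 7
  Iso291 vs Iso61: 6
  Iso144 vs Iso61: 6
The smallest is 2, between Iso280 and Iso61.

2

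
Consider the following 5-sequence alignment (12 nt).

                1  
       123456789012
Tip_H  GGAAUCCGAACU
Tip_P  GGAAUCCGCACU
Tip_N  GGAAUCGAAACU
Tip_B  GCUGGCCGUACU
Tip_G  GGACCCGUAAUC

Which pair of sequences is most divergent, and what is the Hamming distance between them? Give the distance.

Pairwise Hamming distances:
  Tip_H vs Tip_P: 1
  Tip_H vs Tip_N: 2
  Tip_H vs Tip_B: 5
  Tip_H vs Tip_G: 6
  Tip_P vs Tip_N: 3
  Tip_P vs Tip_B: 5
  Tip_P vs Tip_G: 7
  Tip_N vs Tip_B: 7
  Tip_N vs Tip_G: 5
  Tip_B vs Tip_G: 9
The largest is 9, between Tip_B and Tip_G.

9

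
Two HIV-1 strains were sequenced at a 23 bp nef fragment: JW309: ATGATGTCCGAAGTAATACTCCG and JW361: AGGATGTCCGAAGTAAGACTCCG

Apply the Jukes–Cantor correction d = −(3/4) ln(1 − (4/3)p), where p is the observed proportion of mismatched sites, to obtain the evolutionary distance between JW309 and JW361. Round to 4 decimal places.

The sequences differ at positions 2 (T/G), 17 (T/G).
p = 2/23 = 0.086957.
d = −0.75 · ln(1 − (4/3)·0.086957) = −0.75 · ln(0.884057) = −0.75 · (-0.123234) = 0.0924.

0.0924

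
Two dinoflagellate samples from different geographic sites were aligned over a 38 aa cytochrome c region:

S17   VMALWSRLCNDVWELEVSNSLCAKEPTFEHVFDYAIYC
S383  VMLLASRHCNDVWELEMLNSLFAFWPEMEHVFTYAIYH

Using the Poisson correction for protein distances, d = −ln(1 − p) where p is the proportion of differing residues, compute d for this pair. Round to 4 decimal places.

Differing sites — 3:A/L; 5:W/A; 8:L/H; 17:V/M; 18:S/L; 22:C/F; 24:K/F; 25:E/W; 27:T/E; 28:F/M; 33:D/T; 38:C/H.
p = 12/38 = 0.315789.
d = −ln(1 − 0.315789) = −ln(0.684211) = 0.3795.

0.3795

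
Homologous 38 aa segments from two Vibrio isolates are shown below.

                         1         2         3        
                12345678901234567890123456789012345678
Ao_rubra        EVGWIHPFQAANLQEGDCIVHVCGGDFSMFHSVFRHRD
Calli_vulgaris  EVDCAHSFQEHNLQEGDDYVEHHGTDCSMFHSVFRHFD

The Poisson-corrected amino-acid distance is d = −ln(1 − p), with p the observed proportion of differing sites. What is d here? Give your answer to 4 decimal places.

The sequences differ at positions 3 (G/D), 4 (W/C), 5 (I/A), 7 (P/S), 10 (A/E), 11 (A/H), 18 (C/D), 19 (I/Y), 21 (H/E), 22 (V/H), 23 (C/H), 25 (G/T), 27 (F/C), 37 (R/F).
p = 14/38 = 0.368421.
d = −ln(1 − 0.368421) = −ln(0.631579) = 0.4595.

0.4595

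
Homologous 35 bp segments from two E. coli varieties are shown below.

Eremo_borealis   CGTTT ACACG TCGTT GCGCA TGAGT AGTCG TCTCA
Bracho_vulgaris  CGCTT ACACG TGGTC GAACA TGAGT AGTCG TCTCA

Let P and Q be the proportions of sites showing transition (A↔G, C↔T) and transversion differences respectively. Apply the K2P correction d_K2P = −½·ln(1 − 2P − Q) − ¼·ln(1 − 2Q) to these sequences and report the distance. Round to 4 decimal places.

The sequences differ at positions 3 (T/C, transition), 12 (C/G, transversion), 15 (T/C, transition), 17 (C/A, transversion), 18 (G/A, transition).
Of the 5 differences, 3 transitions and 2 transversions over 35 sites: P = 3/35 = 0.085714, Q = 2/35 = 0.057143.
d = −0.5·ln(0.771429) − 0.25·ln(0.885714) = −0.5·(-0.259511) − 0.25·(-0.121361) = 0.1601.

0.1601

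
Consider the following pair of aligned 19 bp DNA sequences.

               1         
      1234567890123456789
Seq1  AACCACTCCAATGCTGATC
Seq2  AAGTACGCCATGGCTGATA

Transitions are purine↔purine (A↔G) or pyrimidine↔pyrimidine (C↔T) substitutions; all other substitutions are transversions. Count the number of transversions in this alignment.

Mismatches occur at site 3 (C/G, transversion), site 4 (C/T, transition), site 7 (T/G, transversion), site 11 (A/T, transversion), site 12 (T/G, transversion), site 19 (C/A, transversion).
Of the 6 differences, 1 transition and 5 transversions, so the answer is 5.

5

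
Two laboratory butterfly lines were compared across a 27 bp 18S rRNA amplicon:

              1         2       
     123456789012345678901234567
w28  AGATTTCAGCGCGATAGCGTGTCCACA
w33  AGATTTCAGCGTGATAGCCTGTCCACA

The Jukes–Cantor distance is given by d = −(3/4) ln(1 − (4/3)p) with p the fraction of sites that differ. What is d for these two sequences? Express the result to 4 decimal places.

Mismatches occur at site 12 (C→T), site 19 (G→C).
p = 2/27 = 0.074074.
d = −0.75 · ln(1 − (4/3)·0.074074) = −0.75 · ln(0.901235) = −0.75 · (-0.103989) = 0.0780.

0.0780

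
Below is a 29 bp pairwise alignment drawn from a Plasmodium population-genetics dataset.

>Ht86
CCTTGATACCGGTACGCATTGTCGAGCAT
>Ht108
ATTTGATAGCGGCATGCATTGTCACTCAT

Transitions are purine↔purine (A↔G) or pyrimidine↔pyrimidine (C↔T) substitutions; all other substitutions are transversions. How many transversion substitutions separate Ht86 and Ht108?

Mismatches occur at site 1 (C/A, transversion), site 2 (C/T, transition), site 9 (C/G, transversion), site 13 (T/C, transition), site 15 (C/T, transition), site 24 (G/A, transition), site 25 (A/C, transversion), site 26 (G/T, transversion).
Of the 8 differences, 4 transitions and 4 transversions, so the answer is 4.

4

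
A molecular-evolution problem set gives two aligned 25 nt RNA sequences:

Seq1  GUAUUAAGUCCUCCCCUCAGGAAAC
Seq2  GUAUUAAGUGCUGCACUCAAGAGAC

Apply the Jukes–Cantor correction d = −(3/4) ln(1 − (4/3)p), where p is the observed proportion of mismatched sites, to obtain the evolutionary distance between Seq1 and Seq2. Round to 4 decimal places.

Differing sites — 10:C/G; 13:C/G; 15:C/A; 20:G/A; 23:A/G.
p = 5/25 = 0.200000.
d = −0.75 · ln(1 − (4/3)·0.200000) = −0.75 · ln(0.733333) = −0.75 · (-0.310155) = 0.2326.

0.2326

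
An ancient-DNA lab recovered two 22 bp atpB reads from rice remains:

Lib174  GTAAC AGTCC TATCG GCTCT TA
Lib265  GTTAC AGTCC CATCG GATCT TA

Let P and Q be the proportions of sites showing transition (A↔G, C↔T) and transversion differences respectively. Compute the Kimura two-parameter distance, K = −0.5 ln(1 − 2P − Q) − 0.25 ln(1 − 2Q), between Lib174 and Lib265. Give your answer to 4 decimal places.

0.1505

Mismatches occur at site 3 (A/T, transversion), site 11 (T/C, transition), site 17 (C/A, transversion).
Of the 3 differences, 1 transition and 2 transversions over 22 sites: P = 1/22 = 0.045455, Q = 2/22 = 0.090909.
d = −0.5·ln(0.818181) − 0.25·ln(0.818182) = −0.5·(-0.200672) − 0.25·(-0.200670) = 0.1505.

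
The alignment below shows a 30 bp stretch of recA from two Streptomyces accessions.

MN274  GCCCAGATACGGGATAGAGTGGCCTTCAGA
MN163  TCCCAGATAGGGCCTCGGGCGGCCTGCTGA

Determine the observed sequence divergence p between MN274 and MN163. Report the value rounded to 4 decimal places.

Differing sites — 1:G/T; 10:C/G; 13:G/C; 14:A/C; 16:A/C; 18:A/G; 20:T/C; 26:T/G; 28:A/T.
There are 9 differences over 30 sites, so p = 9/30 = 0.3000.

0.3000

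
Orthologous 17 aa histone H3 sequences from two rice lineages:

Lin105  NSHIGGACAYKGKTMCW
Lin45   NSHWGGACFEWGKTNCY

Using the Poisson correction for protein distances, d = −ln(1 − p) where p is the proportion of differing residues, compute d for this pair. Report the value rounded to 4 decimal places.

0.4353

The sequences differ at positions 4 (I/W), 9 (A/F), 10 (Y/E), 11 (K/W), 15 (M/N), 17 (W/Y).
p = 6/17 = 0.352941.
d = −ln(1 − 0.352941) = −ln(0.647059) = 0.4353.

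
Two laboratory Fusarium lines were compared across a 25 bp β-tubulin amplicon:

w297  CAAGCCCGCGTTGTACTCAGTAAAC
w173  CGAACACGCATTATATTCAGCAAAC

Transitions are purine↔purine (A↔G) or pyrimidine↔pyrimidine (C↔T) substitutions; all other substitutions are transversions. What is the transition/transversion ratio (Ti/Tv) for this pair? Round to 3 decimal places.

Differing sites — 2:A/G (Ti); 4:G/A (Ti); 6:C/A (Tv); 10:G/A (Ti); 13:G/A (Ti); 16:C/T (Ti); 21:T/C (Ti).
Of the 7 differences, 6 transitions and 1 transversion, so Ti/Tv = 6/1 = 6.000.

6.000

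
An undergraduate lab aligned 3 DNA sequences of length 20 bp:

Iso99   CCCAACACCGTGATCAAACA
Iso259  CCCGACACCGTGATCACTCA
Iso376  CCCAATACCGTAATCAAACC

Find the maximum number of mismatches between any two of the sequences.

6

Pairwise Hamming distances:
  Iso99 vs Iso259: 3
  Iso99 vs Iso376: 3
  Iso259 vs Iso376: 6
The largest is 6, between Iso259 and Iso376.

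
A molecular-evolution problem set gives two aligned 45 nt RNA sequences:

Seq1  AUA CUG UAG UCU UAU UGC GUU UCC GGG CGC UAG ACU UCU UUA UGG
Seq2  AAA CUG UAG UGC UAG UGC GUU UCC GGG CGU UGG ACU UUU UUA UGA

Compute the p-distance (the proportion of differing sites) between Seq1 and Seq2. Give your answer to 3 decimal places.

0.178

Differing sites — 2:U/A; 11:C/G; 12:U/C; 15:U/G; 30:C/U; 32:A/G; 38:C/U; 45:G/A.
There are 8 differences over 45 sites, so p = 8/45 = 0.178.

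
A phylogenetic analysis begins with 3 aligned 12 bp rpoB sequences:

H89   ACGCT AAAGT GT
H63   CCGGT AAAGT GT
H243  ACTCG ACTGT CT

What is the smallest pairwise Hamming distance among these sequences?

Pairwise Hamming distances:
  H89 vs H63: 2
  H89 vs H243: 5
  H63 vs H243: 7
The smallest is 2, between H89 and H63.

2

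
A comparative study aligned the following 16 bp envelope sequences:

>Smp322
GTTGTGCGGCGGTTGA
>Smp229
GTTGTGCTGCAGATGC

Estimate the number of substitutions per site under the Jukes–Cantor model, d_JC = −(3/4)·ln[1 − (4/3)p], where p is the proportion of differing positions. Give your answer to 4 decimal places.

0.3041

Mismatches occur at site 8 (G/T), site 11 (G/A), site 13 (T/A), site 16 (A/C).
p = 4/16 = 0.250000.
d = −0.75 · ln(1 − (4/3)·0.250000) = −0.75 · ln(0.666667) = −0.75 · (-0.405465) = 0.3041.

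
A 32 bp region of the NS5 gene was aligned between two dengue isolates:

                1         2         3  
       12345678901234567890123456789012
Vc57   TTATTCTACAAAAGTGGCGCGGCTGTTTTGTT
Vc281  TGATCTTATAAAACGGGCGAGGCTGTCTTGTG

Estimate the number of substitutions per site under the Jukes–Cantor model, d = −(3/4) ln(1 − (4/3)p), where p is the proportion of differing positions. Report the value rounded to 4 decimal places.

0.3525

Mismatches occur at site 2 (T→G), site 5 (T→C), site 6 (C→T), site 9 (C→T), site 14 (G→C), site 15 (T→G), site 20 (C→A), site 27 (T→C), site 32 (T→G).
p = 9/32 = 0.281250.
d = −0.75 · ln(1 − (4/3)·0.281250) = −0.75 · ln(0.625000) = −0.75 · (-0.470004) = 0.3525.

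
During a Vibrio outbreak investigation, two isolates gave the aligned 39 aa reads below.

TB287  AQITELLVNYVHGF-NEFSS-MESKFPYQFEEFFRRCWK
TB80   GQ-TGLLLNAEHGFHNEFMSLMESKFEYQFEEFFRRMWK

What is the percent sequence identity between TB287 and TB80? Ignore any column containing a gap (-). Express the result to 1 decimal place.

77.8%

Excluding the 3 gap columns leaves 36 comparable sites.
Mismatches occur at site 1 (A↔G), site 5 (E↔G), site 8 (V↔L), site 10 (Y↔A), site 11 (V↔E), site 19 (S↔M), site 27 (P↔E), site 37 (C↔M).
28 of the 36 comparable sites match, so the percent identity is 28/36 × 100 = 77.8%.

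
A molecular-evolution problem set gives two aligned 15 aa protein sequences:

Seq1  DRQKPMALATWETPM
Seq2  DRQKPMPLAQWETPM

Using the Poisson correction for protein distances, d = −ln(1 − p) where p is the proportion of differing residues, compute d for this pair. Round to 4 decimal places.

The sequences differ at positions 7 (A/P), 10 (T/Q).
p = 2/15 = 0.133333.
d = −ln(1 − 0.133333) = −ln(0.866667) = 0.1431.

0.1431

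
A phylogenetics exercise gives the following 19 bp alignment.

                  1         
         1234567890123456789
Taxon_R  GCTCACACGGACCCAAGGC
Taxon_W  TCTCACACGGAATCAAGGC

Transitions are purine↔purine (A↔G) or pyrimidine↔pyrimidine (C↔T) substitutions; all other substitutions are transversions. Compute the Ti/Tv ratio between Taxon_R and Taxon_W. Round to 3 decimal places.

Differing sites — 1:G/T (Tv); 12:C/A (Tv); 13:C/T (Ti).
Of the 3 differences, 1 transition and 2 transversions, so Ti/Tv = 1/2 = 0.500.

0.500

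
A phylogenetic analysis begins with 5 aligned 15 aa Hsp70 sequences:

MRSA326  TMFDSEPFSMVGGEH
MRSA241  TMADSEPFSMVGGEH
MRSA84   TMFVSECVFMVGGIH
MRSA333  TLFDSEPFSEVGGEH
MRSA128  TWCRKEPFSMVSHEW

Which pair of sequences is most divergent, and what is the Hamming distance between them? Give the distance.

11

Pairwise Hamming distances:
  MRSA326 vs MRSA241: 1
  MRSA326 vs MRSA84: 5
  MRSA326 vs MRSA333: 2
  MRSA326 vs MRSA128: 7
  MRSA241 vs MRSA84: 6
  MRSA241 vs MRSA333: 3
  MRSA241 vs MRSA128: 7
  MRSA84 vs MRSA333: 7
  MRSA84 vs MRSA128: 11
  MRSA333 vs MRSA128: 8
The largest is 11, between MRSA84 and MRSA128.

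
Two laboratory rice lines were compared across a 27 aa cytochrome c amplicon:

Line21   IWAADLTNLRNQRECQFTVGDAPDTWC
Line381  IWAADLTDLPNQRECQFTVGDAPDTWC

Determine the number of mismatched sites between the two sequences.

2

The sequences differ at positions 8 (N/D), 10 (R/P).
That gives 2 mismatches out of 27 aligned sites, so the Hamming distance is 2.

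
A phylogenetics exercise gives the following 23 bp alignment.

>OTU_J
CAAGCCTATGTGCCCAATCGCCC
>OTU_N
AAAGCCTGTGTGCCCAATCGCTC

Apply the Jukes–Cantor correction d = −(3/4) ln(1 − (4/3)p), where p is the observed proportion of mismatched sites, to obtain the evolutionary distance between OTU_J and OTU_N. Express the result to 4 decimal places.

Differing sites — 1:C/A; 8:A/G; 22:C/T.
p = 3/23 = 0.130435.
d = −0.75 · ln(1 − (4/3)·0.130435) = −0.75 · ln(0.826087) = −0.75 · (-0.191055) = 0.1433.

0.1433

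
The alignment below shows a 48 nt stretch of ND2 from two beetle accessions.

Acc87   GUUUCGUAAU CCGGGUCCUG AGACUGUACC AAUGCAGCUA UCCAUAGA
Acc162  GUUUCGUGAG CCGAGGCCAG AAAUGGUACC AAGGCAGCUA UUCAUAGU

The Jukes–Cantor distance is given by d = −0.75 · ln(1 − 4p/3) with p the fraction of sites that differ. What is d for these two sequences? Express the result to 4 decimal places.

0.2735

Mismatches occur at site 8 (A→G), site 10 (U→G), site 14 (G→A), site 16 (U→G), site 19 (U→A), site 22 (G→A), site 24 (C→U), site 25 (U→G), site 33 (U→G), site 42 (C→U), site 48 (A→U).
p = 11/48 = 0.229167.
d = −0.75 · ln(1 − (4/3)·0.229167) = −0.75 · ln(0.694444) = −0.75 · (-0.364644) = 0.2735.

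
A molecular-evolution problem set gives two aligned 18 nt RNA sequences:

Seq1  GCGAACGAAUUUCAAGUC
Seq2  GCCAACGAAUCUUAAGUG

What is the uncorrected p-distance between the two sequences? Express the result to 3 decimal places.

The sequences differ at positions 3 (G/C), 11 (U/C), 13 (C/U), 18 (C/G).
There are 4 differences over 18 sites, so p = 4/18 = 0.222.

0.222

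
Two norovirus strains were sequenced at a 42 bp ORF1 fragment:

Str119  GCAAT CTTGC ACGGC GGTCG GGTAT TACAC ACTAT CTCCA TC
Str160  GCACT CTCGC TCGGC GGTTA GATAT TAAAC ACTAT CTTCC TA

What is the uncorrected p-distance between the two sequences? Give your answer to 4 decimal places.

The sequences differ at positions 4 (A/C), 8 (T/C), 11 (A/T), 19 (C/T), 20 (G/A), 22 (G/A), 28 (C/A), 38 (C/T), 40 (A/C), 42 (C/A).
There are 10 differences over 42 sites, so p = 10/42 = 0.2381.

0.2381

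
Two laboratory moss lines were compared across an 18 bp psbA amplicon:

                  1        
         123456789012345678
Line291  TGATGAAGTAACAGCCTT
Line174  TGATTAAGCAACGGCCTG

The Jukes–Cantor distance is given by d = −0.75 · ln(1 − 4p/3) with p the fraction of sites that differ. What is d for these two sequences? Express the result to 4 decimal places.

0.2635

Differing sites — 5:G/T; 9:T/C; 13:A/G; 18:T/G.
p = 4/18 = 0.222222.
d = −0.75 · ln(1 − (4/3)·0.222222) = −0.75 · ln(0.703704) = −0.75 · (-0.351397) = 0.2635.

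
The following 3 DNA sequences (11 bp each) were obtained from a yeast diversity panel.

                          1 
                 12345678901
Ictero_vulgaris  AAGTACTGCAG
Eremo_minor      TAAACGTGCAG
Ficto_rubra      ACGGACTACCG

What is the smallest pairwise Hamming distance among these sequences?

4

Pairwise Hamming distances:
  Ictero_vulgaris vs Eremo_minor: 5
  Ictero_vulgaris vs Ficto_rubra: 4
  Eremo_minor vs Ficto_rubra: 8
The smallest is 4, between Ictero_vulgaris and Ficto_rubra.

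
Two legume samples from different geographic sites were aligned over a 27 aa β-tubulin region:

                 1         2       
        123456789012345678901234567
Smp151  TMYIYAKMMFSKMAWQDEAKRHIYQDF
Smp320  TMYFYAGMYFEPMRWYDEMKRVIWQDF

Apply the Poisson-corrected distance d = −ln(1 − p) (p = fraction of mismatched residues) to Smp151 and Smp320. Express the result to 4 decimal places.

0.4626

Differing sites — 4:I/F; 7:K/G; 9:M/Y; 11:S/E; 12:K/P; 14:A/R; 16:Q/Y; 19:A/M; 22:H/V; 24:Y/W.
p = 10/27 = 0.370370.
d = −ln(1 − 0.370370) = −ln(0.629630) = 0.4626.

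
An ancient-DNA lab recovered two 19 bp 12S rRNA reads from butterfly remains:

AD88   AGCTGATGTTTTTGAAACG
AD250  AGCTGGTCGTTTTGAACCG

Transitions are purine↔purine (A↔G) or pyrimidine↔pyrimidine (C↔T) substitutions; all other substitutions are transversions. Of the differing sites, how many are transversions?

3

The sequences differ at positions 6 (A/G, transition), 8 (G/C, transversion), 9 (T/G, transversion), 17 (A/C, transversion).
Of the 4 differences, 1 transition and 3 transversions, so the answer is 3.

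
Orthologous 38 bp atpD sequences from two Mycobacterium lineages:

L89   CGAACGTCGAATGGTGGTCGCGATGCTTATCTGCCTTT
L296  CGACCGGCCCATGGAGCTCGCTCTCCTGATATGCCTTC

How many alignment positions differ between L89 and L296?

The sequences differ at positions 4 (A/C), 7 (T/G), 9 (G/C), 10 (A/C), 15 (T/A), 17 (G/C), 22 (G/T), 23 (A/C), 25 (G/C), 28 (T/G), 31 (C/A), 38 (T/C).
That gives 12 mismatches out of 38 aligned sites, so the Hamming distance is 12.

12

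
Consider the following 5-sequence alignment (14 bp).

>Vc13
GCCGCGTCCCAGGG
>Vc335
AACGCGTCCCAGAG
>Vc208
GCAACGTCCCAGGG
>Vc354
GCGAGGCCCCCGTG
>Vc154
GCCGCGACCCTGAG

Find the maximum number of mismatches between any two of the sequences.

8

Pairwise Hamming distances:
  Vc13 vs Vc335: 3
  Vc13 vs Vc208: 2
  Vc13 vs Vc354: 6
  Vc13 vs Vc154: 3
  Vc335 vs Vc208: 5
  Vc335 vs Vc354: 8
  Vc335 vs Vc154: 4
  Vc208 vs Vc354: 5
  Vc208 vs Vc154: 5
  Vc354 vs Vc154: 6
The largest is 8, between Vc335 and Vc354.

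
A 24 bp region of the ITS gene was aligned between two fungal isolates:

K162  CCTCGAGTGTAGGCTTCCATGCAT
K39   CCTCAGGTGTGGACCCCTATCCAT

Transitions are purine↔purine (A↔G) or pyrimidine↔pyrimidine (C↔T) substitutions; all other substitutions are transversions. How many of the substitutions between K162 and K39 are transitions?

Mismatches occur at site 5 (G↔A, transition), site 6 (A↔G, transition), site 11 (A↔G, transition), site 13 (G↔A, transition), site 15 (T↔C, transition), site 16 (T↔C, transition), site 18 (C↔T, transition), site 21 (G↔C, transversion).
Of the 8 differences, 7 transitions and 1 transversion, so the answer is 7.

7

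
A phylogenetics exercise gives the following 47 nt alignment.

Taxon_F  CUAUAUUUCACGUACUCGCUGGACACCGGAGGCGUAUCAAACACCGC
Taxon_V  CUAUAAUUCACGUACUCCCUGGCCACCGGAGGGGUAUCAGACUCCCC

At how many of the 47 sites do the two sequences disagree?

Mismatches occur at site 6 (U↔A), site 18 (G↔C), site 23 (A↔C), site 33 (C↔G), site 40 (A↔G), site 43 (A↔U), site 46 (G↔C).
That gives 7 mismatches out of 47 aligned sites, so the Hamming distance is 7.

7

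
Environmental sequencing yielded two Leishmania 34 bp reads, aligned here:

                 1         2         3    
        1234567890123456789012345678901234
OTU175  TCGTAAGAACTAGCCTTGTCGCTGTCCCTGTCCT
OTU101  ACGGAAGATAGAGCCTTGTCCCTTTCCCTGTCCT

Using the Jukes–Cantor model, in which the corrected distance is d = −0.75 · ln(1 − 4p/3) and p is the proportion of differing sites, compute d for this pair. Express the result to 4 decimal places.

0.2407

Mismatches occur at site 1 (T/A), site 4 (T/G), site 9 (A/T), site 10 (C/A), site 11 (T/G), site 21 (G/C), site 24 (G/T).
p = 7/34 = 0.205882.
d = −0.75 · ln(1 − (4/3)·0.205882) = −0.75 · ln(0.725491) = −0.75 · (-0.320907) = 0.2407.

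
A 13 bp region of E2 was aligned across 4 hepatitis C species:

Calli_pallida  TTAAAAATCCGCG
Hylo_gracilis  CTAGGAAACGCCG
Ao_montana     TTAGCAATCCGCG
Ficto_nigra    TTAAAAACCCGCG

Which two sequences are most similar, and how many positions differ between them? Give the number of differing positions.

1

Pairwise Hamming distances:
  Calli_pallida vs Hylo_gracilis: 6
  Calli_pallida vs Ao_montana: 2
  Calli_pallida vs Ficto_nigra: 1
  Hylo_gracilis vs Ao_montana: 5
  Hylo_gracilis vs Ficto_nigra: 6
  Ao_montana vs Ficto_nigra: 3
The smallest is 1, between Calli_pallida and Ficto_nigra.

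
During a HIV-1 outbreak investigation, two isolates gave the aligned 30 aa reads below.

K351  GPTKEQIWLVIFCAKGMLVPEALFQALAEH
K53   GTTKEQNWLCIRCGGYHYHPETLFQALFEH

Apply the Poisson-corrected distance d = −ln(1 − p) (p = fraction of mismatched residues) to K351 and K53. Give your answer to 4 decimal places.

Mismatches occur at site 2 (P↔T), site 7 (I↔N), site 10 (V↔C), site 12 (F↔R), site 14 (A↔G), site 15 (K↔G), site 16 (G↔Y), site 17 (M↔H), site 18 (L↔Y), site 19 (V↔H), site 22 (A↔T), site 28 (A↔F).
p = 12/30 = 0.400000.
d = −ln(1 − 0.400000) = −ln(0.600000) = 0.5108.

0.5108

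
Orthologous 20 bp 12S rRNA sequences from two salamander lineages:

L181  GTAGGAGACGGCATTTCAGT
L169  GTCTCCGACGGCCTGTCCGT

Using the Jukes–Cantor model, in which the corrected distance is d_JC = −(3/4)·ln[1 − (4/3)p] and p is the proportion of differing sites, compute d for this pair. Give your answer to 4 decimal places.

0.4715

The sequences differ at positions 3 (A/C), 4 (G/T), 5 (G/C), 6 (A/C), 13 (A/C), 15 (T/G), 18 (A/C).
p = 7/20 = 0.350000.
d = −0.75 · ln(1 − (4/3)·0.350000) = −0.75 · ln(0.533333) = −0.75 · (-0.628609) = 0.4715.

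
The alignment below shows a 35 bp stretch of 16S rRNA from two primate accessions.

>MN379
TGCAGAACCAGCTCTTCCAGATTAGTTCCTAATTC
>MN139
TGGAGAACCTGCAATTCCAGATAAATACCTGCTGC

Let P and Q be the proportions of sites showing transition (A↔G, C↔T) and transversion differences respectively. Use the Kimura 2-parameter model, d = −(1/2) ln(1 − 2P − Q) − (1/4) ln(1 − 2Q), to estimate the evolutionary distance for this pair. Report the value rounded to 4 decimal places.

Differing sites — 3:C/G (Tv); 10:A/T (Tv); 13:T/A (Tv); 14:C/A (Tv); 23:T/A (Tv); 25:G/A (Ti); 27:T/A (Tv); 31:A/G (Ti); 32:A/C (Tv); 34:T/G (Tv).
Of the 10 differences, 2 transitions and 8 transversions over 35 sites: P = 2/35 = 0.057143, Q = 8/35 = 0.228571.
d = −0.5·ln(0.657143) − 0.25·ln(0.542858) = −0.5·(-0.419854) − 0.25·(-0.610908) = 0.3627.

0.3627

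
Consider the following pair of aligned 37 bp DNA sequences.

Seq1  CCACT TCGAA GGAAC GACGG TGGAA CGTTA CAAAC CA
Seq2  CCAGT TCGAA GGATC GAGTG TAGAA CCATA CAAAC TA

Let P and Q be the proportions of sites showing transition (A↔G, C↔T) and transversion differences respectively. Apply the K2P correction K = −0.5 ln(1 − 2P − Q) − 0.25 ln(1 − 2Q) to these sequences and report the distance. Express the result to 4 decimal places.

0.2556

Differing sites — 4:C/G (Tv); 14:A/T (Tv); 18:C/G (Tv); 19:G/T (Tv); 22:G/A (Ti); 27:G/C (Tv); 28:T/A (Tv); 36:C/T (Ti).
Of the 8 differences, 2 transitions and 6 transversions over 37 sites: P = 2/37 = 0.054054, Q = 6/37 = 0.162162.
d = −0.5·ln(0.729730) − 0.25·ln(0.675676) = −0.5·(-0.315081) − 0.25·(-0.392042) = 0.2556.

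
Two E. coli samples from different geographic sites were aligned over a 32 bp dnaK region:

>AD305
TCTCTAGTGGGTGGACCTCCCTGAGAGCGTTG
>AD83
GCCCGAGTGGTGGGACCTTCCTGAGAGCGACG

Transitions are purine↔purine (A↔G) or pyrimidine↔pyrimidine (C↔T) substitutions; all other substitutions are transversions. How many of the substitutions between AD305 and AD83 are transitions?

Mismatches occur at site 1 (T/G, transversion), site 3 (T/C, transition), site 5 (T/G, transversion), site 11 (G/T, transversion), site 12 (T/G, transversion), site 19 (C/T, transition), site 30 (T/A, transversion), site 31 (T/C, transition).
Of the 8 differences, 3 transitions and 5 transversions, so the answer is 3.

3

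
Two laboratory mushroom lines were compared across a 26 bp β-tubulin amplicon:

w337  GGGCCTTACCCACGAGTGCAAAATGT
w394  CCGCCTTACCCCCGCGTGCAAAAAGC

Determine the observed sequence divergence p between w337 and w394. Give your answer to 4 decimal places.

Mismatches occur at site 1 (G→C), site 2 (G→C), site 12 (A→C), site 15 (A→C), site 24 (T→A), site 26 (T→C).
There are 6 differences over 26 sites, so p = 6/26 = 0.2308.

0.2308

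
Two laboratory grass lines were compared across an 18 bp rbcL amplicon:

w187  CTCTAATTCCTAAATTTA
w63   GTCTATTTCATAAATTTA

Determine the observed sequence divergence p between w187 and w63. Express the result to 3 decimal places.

0.167

The sequences differ at positions 1 (C/G), 6 (A/T), 10 (C/A).
There are 3 differences over 18 sites, so p = 3/18 = 0.167.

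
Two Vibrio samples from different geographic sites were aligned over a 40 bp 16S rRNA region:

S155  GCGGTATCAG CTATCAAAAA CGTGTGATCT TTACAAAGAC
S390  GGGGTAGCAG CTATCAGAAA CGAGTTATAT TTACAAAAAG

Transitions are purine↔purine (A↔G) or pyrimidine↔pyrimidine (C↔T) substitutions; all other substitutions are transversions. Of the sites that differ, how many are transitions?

2

Differing sites — 2:C/G (Tv); 7:T/G (Tv); 17:A/G (Ti); 23:T/A (Tv); 26:G/T (Tv); 29:C/A (Tv); 38:G/A (Ti); 40:C/G (Tv).
Of the 8 differences, 2 transitions and 6 transversions, so the answer is 2.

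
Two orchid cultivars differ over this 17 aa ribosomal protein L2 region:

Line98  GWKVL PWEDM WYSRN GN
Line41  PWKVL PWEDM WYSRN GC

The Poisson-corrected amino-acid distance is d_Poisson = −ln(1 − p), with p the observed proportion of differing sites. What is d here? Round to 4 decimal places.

The sequences differ at positions 1 (G/P), 17 (N/C).
p = 2/17 = 0.117647.
d = −ln(1 − 0.117647) = −ln(0.882353) = 0.1252.

0.1252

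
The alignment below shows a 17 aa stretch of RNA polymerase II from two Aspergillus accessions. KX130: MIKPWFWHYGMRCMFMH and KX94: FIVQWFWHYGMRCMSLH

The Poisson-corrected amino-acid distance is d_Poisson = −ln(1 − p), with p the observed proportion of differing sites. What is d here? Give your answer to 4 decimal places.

0.3483

The sequences differ at positions 1 (M/F), 3 (K/V), 4 (P/Q), 15 (F/S), 16 (M/L).
p = 5/17 = 0.294118.
d = −ln(1 − 0.294118) = −ln(0.705882) = 0.3483.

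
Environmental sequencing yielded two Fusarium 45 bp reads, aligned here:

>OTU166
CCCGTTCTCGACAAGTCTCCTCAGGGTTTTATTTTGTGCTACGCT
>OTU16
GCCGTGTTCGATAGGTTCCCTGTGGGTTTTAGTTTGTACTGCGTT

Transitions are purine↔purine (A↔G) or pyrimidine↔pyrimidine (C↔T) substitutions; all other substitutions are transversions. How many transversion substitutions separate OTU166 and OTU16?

Differing sites — 1:C/G (Tv); 6:T/G (Tv); 7:C/T (Ti); 12:C/T (Ti); 14:A/G (Ti); 17:C/T (Ti); 18:T/C (Ti); 22:C/G (Tv); 23:A/T (Tv); 32:T/G (Tv); 38:G/A (Ti); 41:A/G (Ti); 44:C/T (Ti).
Of the 13 differences, 8 transitions and 5 transversions, so the answer is 5.

5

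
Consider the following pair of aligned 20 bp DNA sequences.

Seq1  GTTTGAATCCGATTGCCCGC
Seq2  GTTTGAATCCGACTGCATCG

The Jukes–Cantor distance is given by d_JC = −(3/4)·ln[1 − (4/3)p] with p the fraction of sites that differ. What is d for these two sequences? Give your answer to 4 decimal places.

0.3041

The sequences differ at positions 13 (T/C), 17 (C/A), 18 (C/T), 19 (G/C), 20 (C/G).
p = 5/20 = 0.250000.
d = −0.75 · ln(1 − (4/3)·0.250000) = −0.75 · ln(0.666667) = −0.75 · (-0.405465) = 0.3041.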